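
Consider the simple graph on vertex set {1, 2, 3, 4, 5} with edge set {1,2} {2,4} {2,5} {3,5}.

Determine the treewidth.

1

A width-1 tree decomposition is:
Bags: B1 = {2, 5}  B2 = {2, 4}  B3 = {3, 5}  B4 = {1, 2}
Tree: B1–B2, B1–B3, B1–B4
The largest bag has 2 vertices, giving width 1; this decomposition certifies tw(G) ≤ 1. Any graph with an edge has treewidth ≥ 1, and G has the edge 5–2. Hence tw(G) = 1 exactly.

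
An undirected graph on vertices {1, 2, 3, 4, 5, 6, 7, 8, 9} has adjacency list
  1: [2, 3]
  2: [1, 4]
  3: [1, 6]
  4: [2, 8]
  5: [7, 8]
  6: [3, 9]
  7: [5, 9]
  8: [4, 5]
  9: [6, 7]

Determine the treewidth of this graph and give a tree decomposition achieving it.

The largest bag has 3 vertices, giving width 2; this decomposition certifies tw(G) ≤ 2. Since 1–2–4–8–5–7–9–6–3–1 is a cycle in G, G is not acyclic. Forests are exactly the graphs of treewidth ≤ 1, so tw(G) ≥ 2. The upper and lower bounds meet at 2, so that is the treewidth.

Treewidth 2.
One optimal decomposition is:
Bags: B1 = {1, 2, 4}  B2 = {1, 4, 8}  B3 = {1, 5, 8}  B4 = {1, 5, 7}  B5 = {1, 7, 9}  B6 = {1, 6, 9}  B7 = {1, 3, 6}
Tree: B1–B2, B2–B3, B3–B4, B4–B5, B5–B6, B6–B7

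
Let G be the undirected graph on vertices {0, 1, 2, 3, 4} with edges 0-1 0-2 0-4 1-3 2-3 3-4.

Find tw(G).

2

A width-2 tree decomposition is:
Bags: B1 = {0, 1, 3}  B2 = {0, 2, 3}  B3 = {0, 3, 4}
Tree: B1–B2, B2–B3
Each bag holds 3 vertices, so the decomposition has width 2, which upper-bounds the treewidth. Since 3–1–0–2–3 is a cycle in G, G is not acyclic. Forests are exactly the graphs of treewidth ≤ 1, so tw(G) ≥ 2. The upper and lower bounds meet at 2, so that is the treewidth.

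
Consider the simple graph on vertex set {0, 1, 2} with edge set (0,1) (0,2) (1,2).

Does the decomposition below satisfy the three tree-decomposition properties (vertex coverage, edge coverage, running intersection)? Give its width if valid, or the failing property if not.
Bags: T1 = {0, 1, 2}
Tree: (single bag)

Checking the three conditions: (i) the bags cover all of {0, 1, 2}; (ii) for each edge, some bag contains both endpoints; (iii) the bags containing any fixed vertex form a subtree. All hold, so the decomposition is valid with width 3 − 1 = 2.

Yes; width 2.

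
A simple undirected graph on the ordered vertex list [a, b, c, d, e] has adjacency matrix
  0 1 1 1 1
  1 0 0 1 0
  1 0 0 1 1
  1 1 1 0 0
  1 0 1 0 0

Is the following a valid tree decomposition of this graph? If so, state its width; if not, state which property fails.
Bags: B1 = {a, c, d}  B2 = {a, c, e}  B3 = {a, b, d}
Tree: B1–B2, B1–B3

Vertex coverage: the bags together contain {a, b, c, d, e}, the full vertex set. Edge coverage: each edge of G has both endpoints in at least one bag. Running intersection: for every vertex, the bags containing it form a connected subtree. All three properties hold, so this is a valid tree decomposition of width max|bag| − 1 = 2, and hence tw(G) ≤ 2.

Yes; width 2.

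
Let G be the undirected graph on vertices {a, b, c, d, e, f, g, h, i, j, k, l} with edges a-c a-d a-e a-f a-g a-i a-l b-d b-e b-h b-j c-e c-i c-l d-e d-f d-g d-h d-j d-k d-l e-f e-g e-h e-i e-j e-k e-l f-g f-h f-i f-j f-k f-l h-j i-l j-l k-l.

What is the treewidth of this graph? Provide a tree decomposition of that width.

The largest bag has 5 vertices, giving width 4; this decomposition certifies tw(G) ≤ 4. Conversely, {a, d, e, f, g} is a clique of size 5, and the vertices of any clique must share a bag in every tree decomposition; so some bag has ≥ 5 vertices and tw(G) ≥ 4. Therefore the treewidth is 4.

Treewidth 4.
One such decomposition:
Bags: B1 = {d, e, f, k, l}  B2 = {a, d, e, f, l}  B3 = {a, e, f, i, l}  B4 = {d, e, f, j, l}  B5 = {a, d, e, f, g}  B6 = {d, e, f, h, j}  B7 = {a, c, e, i, l}  B8 = {b, d, e, h, j}
Tree: B1–B2, B2–B3, B1–B4, B2–B5, B4–B6, B3–B7, B6–B8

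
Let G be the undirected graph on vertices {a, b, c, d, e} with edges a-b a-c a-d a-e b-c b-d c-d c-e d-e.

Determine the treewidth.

A width-3 tree decomposition is:
Bags: B1 = {a, c, d, e}  B2 = {a, b, c, d}
Tree: B1–B2
The largest bag has 4 vertices, giving width 3; this decomposition certifies tw(G) ≤ 3. On the other hand G contains the 4-clique {a, c, d, e}. A clique must lie in a single bag of any decomposition, so no decomposition can have width below 3. The upper and lower bounds meet at 3, so that is the treewidth.

3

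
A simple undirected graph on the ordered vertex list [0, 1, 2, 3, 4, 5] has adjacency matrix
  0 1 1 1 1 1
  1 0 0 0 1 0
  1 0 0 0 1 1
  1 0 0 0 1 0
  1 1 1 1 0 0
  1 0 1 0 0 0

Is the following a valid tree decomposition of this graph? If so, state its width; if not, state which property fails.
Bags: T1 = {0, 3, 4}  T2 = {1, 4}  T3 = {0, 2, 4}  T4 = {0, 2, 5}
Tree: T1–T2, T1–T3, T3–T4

No — edge (0,1) lies in no bag.

A tree decomposition must satisfy three properties: every vertex lies in some bag; for every edge, both endpoints lie together in some bag; and for every vertex, the bags containing it form a connected subtree. Here edge (0,1) lies in no bag, so the decomposition is invalid.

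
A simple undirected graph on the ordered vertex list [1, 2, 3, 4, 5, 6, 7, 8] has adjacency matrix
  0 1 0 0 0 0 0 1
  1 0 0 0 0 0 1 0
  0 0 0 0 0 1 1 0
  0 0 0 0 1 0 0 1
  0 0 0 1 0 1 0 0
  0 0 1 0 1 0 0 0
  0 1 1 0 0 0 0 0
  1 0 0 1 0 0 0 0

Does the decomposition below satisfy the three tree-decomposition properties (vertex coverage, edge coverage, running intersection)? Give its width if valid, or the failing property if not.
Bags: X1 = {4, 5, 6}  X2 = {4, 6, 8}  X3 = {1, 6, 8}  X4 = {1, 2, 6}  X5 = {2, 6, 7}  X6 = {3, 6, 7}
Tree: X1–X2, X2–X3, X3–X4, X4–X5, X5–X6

Yes; width 2.

Every vertex of G appears in some bag (union = {1, 2, 3, 4, 5, 6, 7, 8}); every edge is covered by a bag; and for each vertex v the set of bags containing v is connected in the bag tree. The decomposition is therefore valid. The largest bag has 3 vertices, so the width is 2.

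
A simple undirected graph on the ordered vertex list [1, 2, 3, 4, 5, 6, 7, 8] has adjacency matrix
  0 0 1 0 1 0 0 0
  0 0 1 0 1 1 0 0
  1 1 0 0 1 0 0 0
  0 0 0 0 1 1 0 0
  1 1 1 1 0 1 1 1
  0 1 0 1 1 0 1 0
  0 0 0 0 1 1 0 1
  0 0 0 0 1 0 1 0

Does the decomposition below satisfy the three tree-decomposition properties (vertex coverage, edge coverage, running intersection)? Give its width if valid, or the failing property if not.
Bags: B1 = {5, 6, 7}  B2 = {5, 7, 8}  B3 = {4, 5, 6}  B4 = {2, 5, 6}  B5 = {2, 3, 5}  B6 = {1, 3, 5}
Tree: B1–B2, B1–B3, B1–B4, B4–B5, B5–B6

Every vertex of G appears in some bag (union = {1, 2, 3, 4, 5, 6, 7, 8}); every edge is covered by a bag; and for each vertex v the set of bags containing v is connected in the bag tree. The decomposition is therefore valid. The largest bag has 3 vertices, so the width is 2.

Yes; width 2.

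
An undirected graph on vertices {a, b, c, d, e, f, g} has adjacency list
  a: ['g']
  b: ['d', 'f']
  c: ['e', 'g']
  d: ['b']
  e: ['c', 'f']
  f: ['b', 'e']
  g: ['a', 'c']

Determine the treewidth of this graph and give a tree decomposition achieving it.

The largest bag has 2 vertices, giving width 1; this decomposition certifies tw(G) ≤ 1. Any graph with an edge has treewidth ≥ 1, and G has the edge a–g. Combining the bounds, tw(G) = 1.

Treewidth 1.
One optimal decomposition is:
Bags: B1 = {a, g}  B2 = {c, g}  B3 = {c, e}  B4 = {e, f}  B5 = {b, f}  B6 = {b, d}
Tree: B1–B2, B2–B3, B3–B4, B4–B5, B5–B6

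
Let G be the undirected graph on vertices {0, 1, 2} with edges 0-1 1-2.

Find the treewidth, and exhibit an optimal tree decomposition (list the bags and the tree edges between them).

Each bag holds 2 vertices, so the decomposition has width 1, which upper-bounds the treewidth. Since G has at least one edge (e.g. 0–1), it is not an edgeless graph, so tw(G) ≥ 1. The upper and lower bounds meet at 1, so that is the treewidth.

Treewidth 1.
One such decomposition:
Bags: B1 = {0, 1}  B2 = {1, 2}
Tree: B1–B2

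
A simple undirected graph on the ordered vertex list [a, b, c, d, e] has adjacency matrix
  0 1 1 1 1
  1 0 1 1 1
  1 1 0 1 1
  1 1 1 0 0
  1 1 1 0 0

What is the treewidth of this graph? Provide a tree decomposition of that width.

Each bag holds 4 vertices, so the decomposition has width 3, which upper-bounds the treewidth. On the other hand G contains the 4-clique {a, b, c, d}. A clique must lie in a single bag of any decomposition, so no decomposition can have width below 3. Combining the bounds, tw(G) = 3.

Treewidth 3.
Bags: B1 = {a, b, c, e}  B2 = {a, b, c, d}
Tree: B1–B2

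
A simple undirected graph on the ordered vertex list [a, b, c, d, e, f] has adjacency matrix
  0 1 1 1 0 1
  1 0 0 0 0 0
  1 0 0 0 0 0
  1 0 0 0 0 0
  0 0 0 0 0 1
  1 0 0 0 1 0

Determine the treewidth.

1

A width-1 tree decomposition is:
Bags: B1 = {a, c}  B2 = {a, b}  B3 = {a, d}  B4 = {a, f}  B5 = {e, f}
Tree: B1–B2, B1–B3, B2–B4, B4–B5
The largest bag has 2 vertices, giving width 1; this decomposition certifies tw(G) ≤ 1. G has an edge, so its treewidth is at least 1. Therefore the treewidth is 1.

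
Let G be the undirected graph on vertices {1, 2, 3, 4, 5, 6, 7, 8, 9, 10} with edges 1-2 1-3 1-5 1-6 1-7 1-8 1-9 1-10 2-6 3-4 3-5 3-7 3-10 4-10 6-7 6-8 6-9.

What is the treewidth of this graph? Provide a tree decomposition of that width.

Treewidth 2.
One such decomposition:
Bags: B1 = {1, 2, 6}  B2 = {1, 6, 7}  B3 = {1, 6, 9}  B4 = {1, 3, 7}  B5 = {1, 3, 10}  B6 = {3, 4, 10}  B7 = {1, 3, 5}  B8 = {1, 6, 8}
Tree: B1–B2, B2–B3, B2–B4, B4–B5, B5–B6, B4–B7, B3–B8

Each bag holds 3 vertices, so the decomposition has width 2, which upper-bounds the treewidth. Conversely, {1, 3, 10} is a clique of size 3, and the vertices of any clique must share a bag in every tree decomposition; so some bag has ≥ 3 vertices and tw(G) ≥ 2. Hence tw(G) = 2 exactly.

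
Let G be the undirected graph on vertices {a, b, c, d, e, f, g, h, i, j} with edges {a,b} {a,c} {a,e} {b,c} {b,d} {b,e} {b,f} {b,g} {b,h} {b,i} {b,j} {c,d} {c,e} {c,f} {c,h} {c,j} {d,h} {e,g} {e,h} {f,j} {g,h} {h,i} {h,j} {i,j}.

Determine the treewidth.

A width-3 tree decomposition is:
Bags: B1 = {b, e, g, h}  B2 = {b, c, e, h}  B3 = {b, c, h, j}  B4 = {b, c, d, h}  B5 = {b, h, i, j}  B6 = {a, b, c, e}  B7 = {b, c, f, j}
Tree: B1–B2, B2–B3, B3–B4, B3–B5, B2–B6, B3–B7
Every bag has size at most 4, so the width is 4 − 1 = 3 and tw(G) ≤ 3. On the other hand G contains the 4-clique {a, b, c, e}. A clique must lie in a single bag of any decomposition, so no decomposition can have width below 3. Therefore the treewidth is 3.

3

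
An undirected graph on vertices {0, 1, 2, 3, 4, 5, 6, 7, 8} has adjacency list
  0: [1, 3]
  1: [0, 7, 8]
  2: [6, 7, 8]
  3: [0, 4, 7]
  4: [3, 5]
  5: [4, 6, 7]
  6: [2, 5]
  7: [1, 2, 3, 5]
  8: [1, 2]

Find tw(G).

3

A width-3 tree decomposition is:
Bags: B1 = {3, 4, 5, 6}  B2 = {3, 5, 6, 7}  B3 = {2, 3, 6, 7}  B4 = {0, 2, 3, 7}  B5 = {0, 1, 2, 7}  B6 = {0, 1, 2, 8}
Tree: B1–B2, B2–B3, B3–B4, B4–B5, B5–B6
Every bag has size at most 4, so the width is 4 − 1 = 3 and tw(G) ≤ 3. For the lower bound: the 4 vertex sets {4,5,6}, {3}, {7}, {0,1,2,8} are disjoint, each induces a connected subgraph, and every pair is joined by at least one edge of G. Contracting each set to a single vertex therefore yields K_{4} as a minor, and since treewidth is minor-monotone, tw(G) ≥ tw(K_{4}) = 3. Therefore the treewidth is 3.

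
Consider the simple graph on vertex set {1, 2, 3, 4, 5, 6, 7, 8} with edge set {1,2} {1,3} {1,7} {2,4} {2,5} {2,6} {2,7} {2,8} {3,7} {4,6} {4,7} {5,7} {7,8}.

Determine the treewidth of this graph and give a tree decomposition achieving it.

Every bag has size at most 3, so the width is 3 − 1 = 2 and tw(G) ≤ 2. On the other hand G contains the 3-clique {2, 4, 6}. A clique must lie in a single bag of any decomposition, so no decomposition can have width below 2. Combining the bounds, tw(G) = 2.

Treewidth 2.
One optimal decomposition is:
Bags: B1 = {1, 2, 7}  B2 = {2, 7, 8}  B3 = {1, 3, 7}  B4 = {2, 4, 7}  B5 = {2, 4, 6}  B6 = {2, 5, 7}
Tree: B1–B2, B1–B3, B2–B4, B4–B5, B4–B6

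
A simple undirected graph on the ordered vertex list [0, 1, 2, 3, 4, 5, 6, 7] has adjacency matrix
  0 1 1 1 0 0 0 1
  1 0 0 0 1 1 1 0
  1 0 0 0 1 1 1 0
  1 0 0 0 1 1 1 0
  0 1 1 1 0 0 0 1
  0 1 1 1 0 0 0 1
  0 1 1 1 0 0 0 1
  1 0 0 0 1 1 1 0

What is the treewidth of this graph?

A width-4 tree decomposition is:
Bags: B1 = {0, 1, 4, 5, 6}  B2 = {0, 2, 4, 5, 6}  B3 = {0, 4, 5, 6, 7}  B4 = {0, 3, 4, 5, 6}
Tree: B1–B2, B2–B3, B3–B4
Every bag has size at most 5, so the width is 5 − 1 = 4 and tw(G) ≤ 4. For the lower bound: the 5 vertex sets {0,1}, {2,6}, {4,7}, {5}, {3} are disjoint, each induces a connected subgraph, and every pair is joined by at least one edge of G. Contracting each set to a single vertex therefore yields K_{5} as a minor, and since treewidth is minor-monotone, tw(G) ≥ tw(K_{5}) = 4. Hence tw(G) = 4 exactly.

4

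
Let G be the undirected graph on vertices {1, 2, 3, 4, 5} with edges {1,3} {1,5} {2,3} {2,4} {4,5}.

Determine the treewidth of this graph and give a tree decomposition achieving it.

Every bag has size at most 3, so the width is 3 − 1 = 2 and tw(G) ≤ 2. The edges 5–1–3–2–4–5 form a cycle, so G is not a tree and its treewidth is at least 2. Hence tw(G) = 2 exactly.

Treewidth 2.
Bags: B1 = {1, 3, 5}  B2 = {2, 3, 5}  B3 = {2, 4, 5}
Tree: B1–B2, B2–B3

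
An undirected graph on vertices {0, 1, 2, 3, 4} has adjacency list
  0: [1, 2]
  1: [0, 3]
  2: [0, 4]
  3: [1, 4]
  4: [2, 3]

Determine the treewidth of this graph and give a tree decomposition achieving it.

Treewidth 2.
One such decomposition:
Bags: B1 = {0, 1, 2}  B2 = {1, 2, 4}  B3 = {1, 3, 4}
Tree: B1–B2, B2–B3

The largest bag has 3 vertices, giving width 2; this decomposition certifies tw(G) ≤ 2. For the lower bound, G contains the cycle 1–0–2–4–3–1, so G is not a forest; only forests have treewidth ≤ 1, hence tw(G) ≥ 2. Combining the bounds, tw(G) = 2.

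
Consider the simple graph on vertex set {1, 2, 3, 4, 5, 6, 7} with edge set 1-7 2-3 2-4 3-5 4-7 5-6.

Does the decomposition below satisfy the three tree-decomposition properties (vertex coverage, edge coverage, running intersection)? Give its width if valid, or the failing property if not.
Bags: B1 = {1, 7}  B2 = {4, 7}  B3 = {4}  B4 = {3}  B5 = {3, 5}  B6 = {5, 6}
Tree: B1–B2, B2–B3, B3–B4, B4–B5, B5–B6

No — vertex 2 appears in no bag.

A tree decomposition must satisfy three properties: every vertex lies in some bag; for every edge, both endpoints lie together in some bag; and for every vertex, the bags containing it form a connected subtree. Here vertex 2 appears in no bag, so the decomposition is invalid.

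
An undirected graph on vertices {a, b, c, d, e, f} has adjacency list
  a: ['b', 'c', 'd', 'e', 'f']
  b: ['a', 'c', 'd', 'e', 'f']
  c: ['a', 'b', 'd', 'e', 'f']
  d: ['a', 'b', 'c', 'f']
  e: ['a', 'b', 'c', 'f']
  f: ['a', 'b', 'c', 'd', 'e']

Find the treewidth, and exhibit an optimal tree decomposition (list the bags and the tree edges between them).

Treewidth 4.
Bags: B1 = {a, b, c, d, f}  B2 = {a, b, c, e, f}
Tree: B1–B2

Each bag holds 5 vertices, so the decomposition has width 4, which upper-bounds the treewidth. On the other hand G contains the 5-clique {a, b, c, d, f}. A clique must lie in a single bag of any decomposition, so no decomposition can have width below 4. Therefore the treewidth is 4.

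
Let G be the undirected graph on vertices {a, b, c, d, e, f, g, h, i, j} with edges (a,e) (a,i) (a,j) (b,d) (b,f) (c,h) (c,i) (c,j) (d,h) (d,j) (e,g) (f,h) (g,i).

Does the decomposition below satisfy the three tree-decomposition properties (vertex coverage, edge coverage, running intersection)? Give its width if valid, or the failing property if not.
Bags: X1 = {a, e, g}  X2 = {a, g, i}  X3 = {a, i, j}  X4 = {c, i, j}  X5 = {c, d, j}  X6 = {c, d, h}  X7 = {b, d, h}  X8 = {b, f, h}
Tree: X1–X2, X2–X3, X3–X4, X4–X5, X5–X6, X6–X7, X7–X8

Yes; width 2.

Vertex coverage: the bags together contain {a, b, c, d, e, f, g, h, i, j}, the full vertex set. Edge coverage: each edge of G has both endpoints in at least one bag. Running intersection: for every vertex, the bags containing it form a connected subtree. All three properties hold, so this is a valid tree decomposition of width max|bag| − 1 = 2, and hence tw(G) ≤ 2.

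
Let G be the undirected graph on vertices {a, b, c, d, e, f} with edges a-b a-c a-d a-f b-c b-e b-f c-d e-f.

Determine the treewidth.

2

A width-2 tree decomposition is:
Bags: B1 = {a, b, f}  B2 = {a, b, c}  B3 = {a, c, d}  B4 = {b, e, f}
Tree: B1–B2, B2–B3, B1–B4
The largest bag has 3 vertices, giving width 2; this decomposition certifies tw(G) ≤ 2. Conversely, {b, e, f} is a clique of size 3, and the vertices of any clique must share a bag in every tree decomposition; so some bag has ≥ 3 vertices and tw(G) ≥ 2. Combining the bounds, tw(G) = 2.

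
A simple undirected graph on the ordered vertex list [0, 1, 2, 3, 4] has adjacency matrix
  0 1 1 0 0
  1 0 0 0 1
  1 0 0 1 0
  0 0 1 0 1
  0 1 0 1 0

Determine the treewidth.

A width-2 tree decomposition is:
Bags: B1 = {0, 1, 2}  B2 = {1, 2, 3}  B3 = {1, 3, 4}
Tree: B1–B2, B2–B3
The largest bag has 3 vertices, giving width 2; this decomposition certifies tw(G) ≤ 2. The edges 1–0–2–3–4–1 form a cycle, so G is not a tree and its treewidth is at least 2. Hence tw(G) = 2 exactly.

2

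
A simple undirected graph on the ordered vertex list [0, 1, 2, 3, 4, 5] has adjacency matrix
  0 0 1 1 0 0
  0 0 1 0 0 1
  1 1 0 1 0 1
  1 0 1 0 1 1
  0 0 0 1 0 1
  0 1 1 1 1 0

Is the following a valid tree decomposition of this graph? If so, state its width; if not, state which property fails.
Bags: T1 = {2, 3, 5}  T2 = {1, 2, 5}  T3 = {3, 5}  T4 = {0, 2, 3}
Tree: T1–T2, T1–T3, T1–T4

A tree decomposition must satisfy three properties: every vertex lies in some bag; for every edge, both endpoints lie together in some bag; and for every vertex, the bags containing it form a connected subtree. Here vertex 4 appears in no bag, so the decomposition is invalid.

No — vertex 4 appears in no bag.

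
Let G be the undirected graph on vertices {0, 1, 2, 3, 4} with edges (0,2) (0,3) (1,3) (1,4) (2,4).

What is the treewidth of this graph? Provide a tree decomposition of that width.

Treewidth 2.
Bags: B1 = {1, 3, 4}  B2 = {0, 3, 4}  B3 = {0, 2, 4}
Tree: B1–B2, B2–B3

Each bag holds 3 vertices, so the decomposition has width 2, which upper-bounds the treewidth. The edges 4–1–3–0–2–4 form a cycle, so G is not a tree and its treewidth is at least 2. Hence tw(G) = 2 exactly.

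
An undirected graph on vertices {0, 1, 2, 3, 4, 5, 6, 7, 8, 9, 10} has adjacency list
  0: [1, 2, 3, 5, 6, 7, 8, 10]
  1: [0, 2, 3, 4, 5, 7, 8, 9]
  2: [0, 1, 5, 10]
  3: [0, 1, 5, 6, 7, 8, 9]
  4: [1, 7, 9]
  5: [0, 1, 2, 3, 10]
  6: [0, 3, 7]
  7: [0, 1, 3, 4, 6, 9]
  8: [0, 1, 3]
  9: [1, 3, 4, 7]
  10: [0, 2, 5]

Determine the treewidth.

A width-3 tree decomposition is:
Bags: B1 = {0, 1, 3, 5}  B2 = {0, 1, 2, 5}  B3 = {0, 2, 5, 10}  B4 = {0, 1, 3, 8}  B5 = {0, 1, 3, 7}  B6 = {1, 3, 7, 9}  B7 = {1, 4, 7, 9}  B8 = {0, 3, 6, 7}
Tree: B1–B2, B2–B3, B1–B4, B1–B5, B5–B6, B6–B7, B5–B8
Every bag has size at most 4, so the width is 4 − 1 = 3 and tw(G) ≤ 3. Conversely, {0, 1, 2, 5} is a clique of size 4, and the vertices of any clique must share a bag in every tree decomposition; so some bag has ≥ 4 vertices and tw(G) ≥ 3. Therefore the treewidth is 3.

3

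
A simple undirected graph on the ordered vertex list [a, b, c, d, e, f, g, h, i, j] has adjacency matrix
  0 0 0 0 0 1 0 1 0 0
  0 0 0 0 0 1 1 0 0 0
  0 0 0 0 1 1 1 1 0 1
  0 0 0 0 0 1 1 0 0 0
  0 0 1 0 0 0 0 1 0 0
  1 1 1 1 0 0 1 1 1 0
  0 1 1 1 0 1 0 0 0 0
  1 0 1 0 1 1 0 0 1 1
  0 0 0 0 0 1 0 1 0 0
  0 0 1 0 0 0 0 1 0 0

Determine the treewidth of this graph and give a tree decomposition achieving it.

The largest bag has 3 vertices, giving width 2; this decomposition certifies tw(G) ≤ 2. Conversely, {c, h, j} is a clique of size 3, and the vertices of any clique must share a bag in every tree decomposition; so some bag has ≥ 3 vertices and tw(G) ≥ 2. The upper and lower bounds meet at 2, so that is the treewidth.

Treewidth 2.
One optimal decomposition is:
Bags: B1 = {c, f, h}  B2 = {c, f, g}  B3 = {a, f, h}  B4 = {c, h, j}  B5 = {f, h, i}  B6 = {c, e, h}  B7 = {d, f, g}  B8 = {b, f, g}
Tree: B1–B2, B1–B3, B1–B4, B3–B5, B4–B6, B2–B7, B7–B8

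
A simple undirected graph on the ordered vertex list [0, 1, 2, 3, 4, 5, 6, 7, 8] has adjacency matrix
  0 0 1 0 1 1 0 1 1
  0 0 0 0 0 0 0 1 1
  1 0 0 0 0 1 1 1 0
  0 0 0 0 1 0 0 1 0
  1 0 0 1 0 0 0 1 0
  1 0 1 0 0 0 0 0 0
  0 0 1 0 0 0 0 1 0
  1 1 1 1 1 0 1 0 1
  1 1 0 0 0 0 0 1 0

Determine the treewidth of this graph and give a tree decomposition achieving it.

Each bag holds 3 vertices, so the decomposition has width 2, which upper-bounds the treewidth. Conversely, {0, 2, 5} is a clique of size 3, and the vertices of any clique must share a bag in every tree decomposition; so some bag has ≥ 3 vertices and tw(G) ≥ 2. The upper and lower bounds meet at 2, so that is the treewidth.

Treewidth 2.
One such decomposition:
Bags: B1 = {0, 2, 7}  B2 = {0, 4, 7}  B3 = {2, 6, 7}  B4 = {0, 7, 8}  B5 = {1, 7, 8}  B6 = {3, 4, 7}  B7 = {0, 2, 5}
Tree: B1–B2, B1–B3, B1–B4, B4–B5, B2–B6, B1–B7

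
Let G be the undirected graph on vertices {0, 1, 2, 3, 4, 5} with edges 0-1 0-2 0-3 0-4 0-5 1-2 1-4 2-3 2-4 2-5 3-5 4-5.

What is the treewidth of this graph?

3

A width-3 tree decomposition is:
Bags: B1 = {0, 1, 2, 4}  B2 = {0, 2, 4, 5}  B3 = {0, 2, 3, 5}
Tree: B1–B2, B2–B3
Every bag has size at most 4, so the width is 4 − 1 = 3 and tw(G) ≤ 3. Conversely, {0, 2, 3, 5} is a clique of size 4, and the vertices of any clique must share a bag in every tree decomposition; so some bag has ≥ 4 vertices and tw(G) ≥ 3. The upper and lower bounds meet at 3, so that is the treewidth.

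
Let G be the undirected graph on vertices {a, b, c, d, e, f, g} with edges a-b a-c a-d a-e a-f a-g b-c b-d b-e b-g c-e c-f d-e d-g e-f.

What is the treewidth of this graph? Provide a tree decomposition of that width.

Every bag has size at most 4, so the width is 4 − 1 = 3 and tw(G) ≤ 3. On the other hand G contains the 4-clique {a, c, e, f}. A clique must lie in a single bag of any decomposition, so no decomposition can have width below 3. Therefore the treewidth is 3.

Treewidth 3.
One such decomposition:
Bags: B1 = {a, b, c, e}  B2 = {a, b, d, e}  B3 = {a, c, e, f}  B4 = {a, b, d, g}
Tree: B1–B2, B1–B3, B2–B4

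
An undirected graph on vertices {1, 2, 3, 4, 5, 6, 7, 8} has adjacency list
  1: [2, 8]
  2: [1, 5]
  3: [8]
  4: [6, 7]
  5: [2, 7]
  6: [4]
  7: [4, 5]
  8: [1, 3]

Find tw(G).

1

A width-1 tree decomposition is:
Bags: B1 = {4, 6}  B2 = {4, 7}  B3 = {5, 7}  B4 = {2, 5}  B5 = {1, 2}  B6 = {1, 8}  B7 = {3, 8}
Tree: B1–B2, B2–B3, B3–B4, B4–B5, B5–B6, B6–B7
Each bag holds 2 vertices, so the decomposition has width 1, which upper-bounds the treewidth. G has an edge, so its treewidth is at least 1. Therefore the treewidth is 1.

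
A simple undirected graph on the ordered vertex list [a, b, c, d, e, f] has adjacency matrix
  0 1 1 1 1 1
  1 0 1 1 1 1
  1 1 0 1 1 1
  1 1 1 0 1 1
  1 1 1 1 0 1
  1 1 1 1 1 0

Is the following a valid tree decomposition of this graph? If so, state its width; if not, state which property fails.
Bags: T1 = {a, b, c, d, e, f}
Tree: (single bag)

Checking the three conditions: (i) the bags cover all of {a, b, c, d, e, f}; (ii) for each edge, some bag contains both endpoints; (iii) the bags containing any fixed vertex form a subtree. All hold, so the decomposition is valid with width 6 − 1 = 5.

Yes; width 5.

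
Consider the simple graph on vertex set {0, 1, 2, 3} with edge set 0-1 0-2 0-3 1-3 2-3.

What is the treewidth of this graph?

2

A width-2 tree decomposition is:
Bags: B1 = {0, 2, 3}  B2 = {0, 1, 3}
Tree: B1–B2
Each bag holds 3 vertices, so the decomposition has width 2, which upper-bounds the treewidth. Conversely, {0, 1, 3} is a clique of size 3, and the vertices of any clique must share a bag in every tree decomposition; so some bag has ≥ 3 vertices and tw(G) ≥ 2. The upper and lower bounds meet at 2, so that is the treewidth.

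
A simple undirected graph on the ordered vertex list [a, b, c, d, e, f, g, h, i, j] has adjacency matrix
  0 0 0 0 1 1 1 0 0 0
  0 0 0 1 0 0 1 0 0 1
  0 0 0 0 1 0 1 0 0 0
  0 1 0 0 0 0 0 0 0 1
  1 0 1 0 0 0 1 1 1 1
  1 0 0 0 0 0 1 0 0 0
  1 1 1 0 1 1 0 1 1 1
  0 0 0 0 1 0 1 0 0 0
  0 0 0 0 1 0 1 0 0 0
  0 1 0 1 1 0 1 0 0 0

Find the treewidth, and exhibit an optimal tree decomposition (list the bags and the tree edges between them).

Each bag holds 3 vertices, so the decomposition has width 2, which upper-bounds the treewidth. For the lower bound, the 3 vertices {b, d, j} are pairwise adjacent, and any tree decomposition puts a clique entirely inside one bag — forcing width ≥ 2. Hence tw(G) = 2 exactly.

Treewidth 2.
Bags: B1 = {e, g, i}  B2 = {e, g, j}  B3 = {a, e, g}  B4 = {b, g, j}  B5 = {e, g, h}  B6 = {c, e, g}  B7 = {a, f, g}  B8 = {b, d, j}
Tree: B1–B2, B1–B3, B2–B4, B1–B5, B3–B6, B3–B7, B4–B8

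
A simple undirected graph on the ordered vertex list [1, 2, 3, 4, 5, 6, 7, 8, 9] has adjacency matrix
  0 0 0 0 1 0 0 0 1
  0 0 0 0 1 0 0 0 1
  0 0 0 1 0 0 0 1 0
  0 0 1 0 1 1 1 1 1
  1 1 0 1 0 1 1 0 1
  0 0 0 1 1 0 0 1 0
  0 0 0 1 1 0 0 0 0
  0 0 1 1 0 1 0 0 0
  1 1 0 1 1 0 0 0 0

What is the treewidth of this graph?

2

A width-2 tree decomposition is:
Bags: B1 = {4, 5, 6}  B2 = {4, 6, 8}  B3 = {4, 5, 9}  B4 = {3, 4, 8}  B5 = {4, 5, 7}  B6 = {2, 5, 9}  B7 = {1, 5, 9}
Tree: B1–B2, B1–B3, B2–B4, B1–B5, B3–B6, B3–B7
Every bag has size at most 3, so the width is 3 − 1 = 2 and tw(G) ≤ 2. Conversely, {1, 5, 9} is a clique of size 3, and the vertices of any clique must share a bag in every tree decomposition; so some bag has ≥ 3 vertices and tw(G) ≥ 2. Hence tw(G) = 2 exactly.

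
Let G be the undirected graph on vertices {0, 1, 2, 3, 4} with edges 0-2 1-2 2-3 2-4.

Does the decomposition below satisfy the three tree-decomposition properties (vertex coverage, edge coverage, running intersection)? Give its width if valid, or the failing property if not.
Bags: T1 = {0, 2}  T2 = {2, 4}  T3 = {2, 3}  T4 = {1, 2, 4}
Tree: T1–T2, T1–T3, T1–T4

A tree decomposition must satisfy three properties: every vertex lies in some bag; for every edge, both endpoints lie together in some bag; and for every vertex, the bags containing it form a connected subtree. Here bags containing vertex 4 are not connected in the tree, so the decomposition is invalid.

No — bags containing vertex 4 are not connected in the tree.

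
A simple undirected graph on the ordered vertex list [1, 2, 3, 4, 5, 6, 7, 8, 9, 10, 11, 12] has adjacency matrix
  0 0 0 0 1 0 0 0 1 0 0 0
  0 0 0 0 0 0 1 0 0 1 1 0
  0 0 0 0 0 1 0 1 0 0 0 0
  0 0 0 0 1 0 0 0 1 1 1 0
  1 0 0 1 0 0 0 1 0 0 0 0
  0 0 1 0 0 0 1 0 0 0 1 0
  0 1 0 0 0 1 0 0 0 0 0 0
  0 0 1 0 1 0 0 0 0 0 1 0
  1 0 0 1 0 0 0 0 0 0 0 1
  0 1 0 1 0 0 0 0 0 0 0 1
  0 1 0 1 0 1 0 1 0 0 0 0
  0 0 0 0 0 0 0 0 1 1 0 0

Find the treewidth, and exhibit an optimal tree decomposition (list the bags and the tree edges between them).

Treewidth 3.
Bags: B1 = {2, 3, 6, 7}  B2 = {2, 3, 6, 11}  B3 = {2, 3, 8, 11}  B4 = {2, 8, 10, 11}  B5 = {4, 8, 10, 11}  B6 = {4, 5, 8, 10}  B7 = {4, 5, 10, 12}  B8 = {4, 5, 9, 12}  B9 = {1, 5, 9, 12}
Tree: B1–B2, B2–B3, B3–B4, B4–B5, B5–B6, B6–B7, B7–B8, B8–B9

Every bag has size at most 4, so the width is 4 − 1 = 3 and tw(G) ≤ 3. For the lower bound: the 4 vertex sets {3,6,7}, {2}, {11}, {4,5,8,10} are disjoint, each induces a connected subgraph, and every pair is joined by at least one edge of G. Contracting each set to a single vertex therefore yields K_{4} as a minor, and since treewidth is minor-monotone, tw(G) ≥ tw(K_{4}) = 3. The upper and lower bounds meet at 3, so that is the treewidth.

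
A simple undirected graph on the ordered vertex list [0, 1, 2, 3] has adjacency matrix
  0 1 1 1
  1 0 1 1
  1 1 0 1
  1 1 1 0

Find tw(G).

3

A width-3 tree decomposition is:
Bags: B1 = {0, 1, 2, 3}
Tree: (single bag)
With just one bag of size 4, the width is 4 − 1 = 3, so tw(G) ≤ 3. Conversely, {0, 1, 2, 3} is a clique of size 4, and the vertices of any clique must share a bag in every tree decomposition; so some bag has ≥ 4 vertices and tw(G) ≥ 3. Combining the bounds, tw(G) = 3.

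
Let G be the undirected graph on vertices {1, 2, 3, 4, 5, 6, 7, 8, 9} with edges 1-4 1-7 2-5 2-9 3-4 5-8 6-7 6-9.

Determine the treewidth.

1

A width-1 tree decomposition is:
Bags: B1 = {3, 4}  B2 = {1, 4}  B3 = {1, 7}  B4 = {6, 7}  B5 = {6, 9}  B6 = {2, 9}  B7 = {2, 5}  B8 = {5, 8}
Tree: B1–B2, B2–B3, B3–B4, B4–B5, B5–B6, B6–B7, B7–B8
Each bag holds 2 vertices, so the decomposition has width 1, which upper-bounds the treewidth. G has an edge, so its treewidth is at least 1. The upper and lower bounds meet at 1, so that is the treewidth.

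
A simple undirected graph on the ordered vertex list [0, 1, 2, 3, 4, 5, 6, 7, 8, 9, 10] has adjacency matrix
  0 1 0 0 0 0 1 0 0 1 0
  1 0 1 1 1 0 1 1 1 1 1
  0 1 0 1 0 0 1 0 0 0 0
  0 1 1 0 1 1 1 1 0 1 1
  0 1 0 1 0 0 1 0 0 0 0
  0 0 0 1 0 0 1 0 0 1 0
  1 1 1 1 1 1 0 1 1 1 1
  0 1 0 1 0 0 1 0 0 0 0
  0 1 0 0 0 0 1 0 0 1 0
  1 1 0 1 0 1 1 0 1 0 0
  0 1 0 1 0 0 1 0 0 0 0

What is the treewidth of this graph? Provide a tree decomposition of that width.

Each bag holds 4 vertices, so the decomposition has width 3, which upper-bounds the treewidth. On the other hand G contains the 4-clique {0, 1, 6, 9}. A clique must lie in a single bag of any decomposition, so no decomposition can have width below 3. Hence tw(G) = 3 exactly.

Treewidth 3.
Bags: B1 = {1, 2, 3, 6}  B2 = {1, 3, 6, 9}  B3 = {1, 3, 6, 7}  B4 = {1, 3, 4, 6}  B5 = {1, 3, 6, 10}  B6 = {3, 5, 6, 9}  B7 = {0, 1, 6, 9}  B8 = {1, 6, 8, 9}
Tree: B1–B2, B1–B3, B3–B4, B1–B5, B2–B6, B2–B7, B2–B8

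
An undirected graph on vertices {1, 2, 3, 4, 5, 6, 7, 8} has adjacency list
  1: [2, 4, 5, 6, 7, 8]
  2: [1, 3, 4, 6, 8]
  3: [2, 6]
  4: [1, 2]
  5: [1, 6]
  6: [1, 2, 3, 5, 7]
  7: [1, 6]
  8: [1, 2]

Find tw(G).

2

A width-2 tree decomposition is:
Bags: B1 = {1, 6, 7}  B2 = {1, 2, 6}  B3 = {1, 2, 8}  B4 = {1, 5, 6}  B5 = {1, 2, 4}  B6 = {2, 3, 6}
Tree: B1–B2, B2–B3, B2–B4, B3–B5, B2–B6
Each bag holds 3 vertices, so the decomposition has width 2, which upper-bounds the treewidth. Conversely, {1, 2, 8} is a clique of size 3, and the vertices of any clique must share a bag in every tree decomposition; so some bag has ≥ 3 vertices and tw(G) ≥ 2. Combining the bounds, tw(G) = 2.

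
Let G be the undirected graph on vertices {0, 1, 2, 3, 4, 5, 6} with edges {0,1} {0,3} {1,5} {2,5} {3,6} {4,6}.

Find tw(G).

A width-1 tree decomposition is:
Bags: B1 = {2, 5}  B2 = {1, 5}  B3 = {0, 1}  B4 = {0, 3}  B5 = {3, 6}  B6 = {4, 6}
Tree: B1–B2, B2–B3, B3–B4, B4–B5, B5–B6
Every bag has size at most 2, so the width is 2 − 1 = 1 and tw(G) ≤ 1. Any graph with an edge has treewidth ≥ 1, and G has the edge 2–5. The upper and lower bounds meet at 1, so that is the treewidth.

1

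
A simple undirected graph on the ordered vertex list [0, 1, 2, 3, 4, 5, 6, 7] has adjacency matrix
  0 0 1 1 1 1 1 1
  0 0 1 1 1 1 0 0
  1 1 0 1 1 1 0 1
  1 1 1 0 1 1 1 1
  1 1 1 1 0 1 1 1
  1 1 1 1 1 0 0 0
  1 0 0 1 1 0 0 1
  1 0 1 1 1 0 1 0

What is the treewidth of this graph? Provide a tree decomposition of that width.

Treewidth 4.
Bags: B1 = {0, 2, 3, 4, 5}  B2 = {0, 2, 3, 4, 7}  B3 = {0, 3, 4, 6, 7}  B4 = {1, 2, 3, 4, 5}
Tree: B1–B2, B2–B3, B1–B4

Each bag holds 5 vertices, so the decomposition has width 4, which upper-bounds the treewidth. For the lower bound, the 5 vertices {0, 2, 3, 4, 5} are pairwise adjacent, and any tree decomposition puts a clique entirely inside one bag — forcing width ≥ 4. Therefore the treewidth is 4.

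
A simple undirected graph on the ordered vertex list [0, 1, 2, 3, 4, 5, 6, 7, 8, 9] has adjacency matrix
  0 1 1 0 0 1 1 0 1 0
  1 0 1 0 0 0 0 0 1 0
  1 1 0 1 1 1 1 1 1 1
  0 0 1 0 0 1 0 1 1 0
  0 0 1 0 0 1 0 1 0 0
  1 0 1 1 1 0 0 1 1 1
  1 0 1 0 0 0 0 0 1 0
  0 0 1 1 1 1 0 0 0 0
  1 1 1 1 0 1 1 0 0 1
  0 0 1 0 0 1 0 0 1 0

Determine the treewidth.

A width-3 tree decomposition is:
Bags: B1 = {0, 1, 2, 8}  B2 = {0, 2, 5, 8}  B3 = {2, 5, 8, 9}  B4 = {2, 3, 5, 8}  B5 = {2, 3, 5, 7}  B6 = {2, 4, 5, 7}  B7 = {0, 2, 6, 8}
Tree: B1–B2, B2–B3, B2–B4, B4–B5, B5–B6, B1–B7
Every bag has size at most 4, so the width is 4 − 1 = 3 and tw(G) ≤ 3. Conversely, {0, 1, 2, 8} is a clique of size 4, and the vertices of any clique must share a bag in every tree decomposition; so some bag has ≥ 4 vertices and tw(G) ≥ 3. Hence tw(G) = 3 exactly.

3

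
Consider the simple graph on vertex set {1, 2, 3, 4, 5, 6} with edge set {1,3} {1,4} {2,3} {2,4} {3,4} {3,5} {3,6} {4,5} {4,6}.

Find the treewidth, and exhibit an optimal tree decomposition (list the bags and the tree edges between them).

Treewidth 2.
One such decomposition:
Bags: B1 = {3, 4, 6}  B2 = {2, 3, 4}  B3 = {1, 3, 4}  B4 = {3, 4, 5}
Tree: B1–B2, B2–B3, B2–B4

The largest bag has 3 vertices, giving width 2; this decomposition certifies tw(G) ≤ 2. On the other hand G contains the 3-clique {1, 3, 4}. A clique must lie in a single bag of any decomposition, so no decomposition can have width below 2. Therefore the treewidth is 2.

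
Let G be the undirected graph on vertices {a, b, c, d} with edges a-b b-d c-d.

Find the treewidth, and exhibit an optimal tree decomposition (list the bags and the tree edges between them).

Treewidth 1.
One optimal decomposition is:
Bags: B1 = {a, b}  B2 = {b, d}  B3 = {c, d}
Tree: B1–B2, B2–B3

Each bag holds 2 vertices, so the decomposition has width 1, which upper-bounds the treewidth. Any graph with an edge has treewidth ≥ 1, and G has the edge a–b. Therefore the treewidth is 1.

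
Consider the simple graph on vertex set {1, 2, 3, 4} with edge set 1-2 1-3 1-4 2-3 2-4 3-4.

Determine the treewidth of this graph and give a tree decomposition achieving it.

A single bag containing all 4 vertices is trivially a valid decomposition of width 3. Conversely, {1, 2, 3, 4} is a clique of size 4, and the vertices of any clique must share a bag in every tree decomposition; so some bag has ≥ 4 vertices and tw(G) ≥ 3. The upper and lower bounds meet at 3, so that is the treewidth.

Treewidth 3.
One optimal decomposition is:
Bags: B1 = {1, 2, 3, 4}
Tree: (single bag)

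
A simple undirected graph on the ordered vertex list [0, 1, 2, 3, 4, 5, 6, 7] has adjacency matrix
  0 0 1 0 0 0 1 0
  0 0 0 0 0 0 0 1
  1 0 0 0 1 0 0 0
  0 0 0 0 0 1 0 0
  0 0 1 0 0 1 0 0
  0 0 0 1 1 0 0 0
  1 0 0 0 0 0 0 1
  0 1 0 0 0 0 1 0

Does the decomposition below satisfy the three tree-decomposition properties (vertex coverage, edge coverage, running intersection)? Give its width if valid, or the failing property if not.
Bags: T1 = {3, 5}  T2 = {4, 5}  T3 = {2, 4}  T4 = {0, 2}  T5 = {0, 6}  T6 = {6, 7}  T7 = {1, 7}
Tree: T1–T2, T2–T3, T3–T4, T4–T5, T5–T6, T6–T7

Yes; width 1.

Every vertex of G appears in some bag (union = {0, 1, 2, 3, 4, 5, 6, 7}); every edge is covered by a bag; and for each vertex v the set of bags containing v is connected in the bag tree. The decomposition is therefore valid. The largest bag has 2 vertices, so the width is 1.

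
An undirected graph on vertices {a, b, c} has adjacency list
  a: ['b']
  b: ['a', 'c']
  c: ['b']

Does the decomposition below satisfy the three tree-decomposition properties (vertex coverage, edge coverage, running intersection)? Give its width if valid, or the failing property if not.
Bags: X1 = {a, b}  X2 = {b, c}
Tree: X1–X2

Vertex coverage: the bags together contain {a, b, c}, the full vertex set. Edge coverage: each edge of G has both endpoints in at least one bag. Running intersection: for every vertex, the bags containing it form a connected subtree. All three properties hold, so this is a valid tree decomposition of width max|bag| − 1 = 1, and hence tw(G) ≤ 1.

Yes; width 1.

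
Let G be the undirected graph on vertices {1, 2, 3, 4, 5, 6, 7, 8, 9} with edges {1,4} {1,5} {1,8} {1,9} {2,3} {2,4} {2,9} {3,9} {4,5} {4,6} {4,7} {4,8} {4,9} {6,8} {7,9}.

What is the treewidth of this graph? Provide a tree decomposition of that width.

Every bag has size at most 3, so the width is 3 − 1 = 2 and tw(G) ≤ 2. For the lower bound, the 3 vertices {2, 3, 9} are pairwise adjacent, and any tree decomposition puts a clique entirely inside one bag — forcing width ≥ 2. Combining the bounds, tw(G) = 2.

Treewidth 2.
Bags: B1 = {1, 4, 5}  B2 = {1, 4, 8}  B3 = {1, 4, 9}  B4 = {4, 6, 8}  B5 = {2, 4, 9}  B6 = {4, 7, 9}  B7 = {2, 3, 9}
Tree: B1–B2, B1–B3, B2–B4, B3–B5, B5–B6, B5–B7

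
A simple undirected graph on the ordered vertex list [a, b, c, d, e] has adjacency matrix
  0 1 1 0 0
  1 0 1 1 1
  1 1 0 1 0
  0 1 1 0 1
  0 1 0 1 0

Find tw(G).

2

A width-2 tree decomposition is:
Bags: B1 = {a, b, c}  B2 = {b, c, d}  B3 = {b, d, e}
Tree: B1–B2, B2–B3
Each bag holds 3 vertices, so the decomposition has width 2, which upper-bounds the treewidth. For the lower bound, the 3 vertices {b, d, e} are pairwise adjacent, and any tree decomposition puts a clique entirely inside one bag — forcing width ≥ 2. Therefore the treewidth is 2.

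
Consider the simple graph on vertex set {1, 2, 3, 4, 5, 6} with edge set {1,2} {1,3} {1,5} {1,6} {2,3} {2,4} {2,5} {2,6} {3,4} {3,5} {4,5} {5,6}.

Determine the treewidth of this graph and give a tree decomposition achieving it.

Every bag has size at most 4, so the width is 4 − 1 = 3 and tw(G) ≤ 3. For the lower bound, the 4 vertices {1, 2, 3, 5} are pairwise adjacent, and any tree decomposition puts a clique entirely inside one bag — forcing width ≥ 3. The upper and lower bounds meet at 3, so that is the treewidth.

Treewidth 3.
One optimal decomposition is:
Bags: B1 = {1, 2, 5, 6}  B2 = {1, 2, 3, 5}  B3 = {2, 3, 4, 5}
Tree: B1–B2, B2–B3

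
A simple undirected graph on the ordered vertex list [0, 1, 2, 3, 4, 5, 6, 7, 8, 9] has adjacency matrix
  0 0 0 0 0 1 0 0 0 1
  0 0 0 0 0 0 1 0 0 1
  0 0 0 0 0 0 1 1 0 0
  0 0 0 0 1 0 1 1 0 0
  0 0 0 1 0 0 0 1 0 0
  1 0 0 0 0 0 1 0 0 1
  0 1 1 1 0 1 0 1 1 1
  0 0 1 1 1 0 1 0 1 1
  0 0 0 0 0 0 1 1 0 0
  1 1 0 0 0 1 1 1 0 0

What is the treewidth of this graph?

2

A width-2 tree decomposition is:
Bags: B1 = {6, 7, 9}  B2 = {1, 6, 9}  B3 = {2, 6, 7}  B4 = {6, 7, 8}  B5 = {3, 6, 7}  B6 = {5, 6, 9}  B7 = {3, 4, 7}  B8 = {0, 5, 9}
Tree: B1–B2, B1–B3, B1–B4, B1–B5, B1–B6, B5–B7, B6–B8
The largest bag has 3 vertices, giving width 2; this decomposition certifies tw(G) ≤ 2. Conversely, {0, 5, 9} is a clique of size 3, and the vertices of any clique must share a bag in every tree decomposition; so some bag has ≥ 3 vertices and tw(G) ≥ 2. Therefore the treewidth is 2.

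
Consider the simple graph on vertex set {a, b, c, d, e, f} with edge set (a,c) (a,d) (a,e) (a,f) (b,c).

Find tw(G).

A width-1 tree decomposition is:
Bags: B1 = {a, c}  B2 = {b, c}  B3 = {a, e}  B4 = {a, d}  B5 = {a, f}
Tree: B1–B2, B1–B3, B1–B4, B4–B5
Each bag holds 2 vertices, so the decomposition has width 1, which upper-bounds the treewidth. Since G has at least one edge (e.g. a–c), it is not an edgeless graph, so tw(G) ≥ 1. Combining the bounds, tw(G) = 1.

1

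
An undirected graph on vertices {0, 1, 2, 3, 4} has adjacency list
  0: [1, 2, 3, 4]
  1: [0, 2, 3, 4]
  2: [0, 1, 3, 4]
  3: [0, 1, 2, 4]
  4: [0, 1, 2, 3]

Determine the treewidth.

4

A width-4 tree decomposition is:
Bags: B1 = {0, 1, 2, 3, 4}
Tree: (single bag)
With just one bag of size 5, the width is 5 − 1 = 4, so tw(G) ≤ 4. For the lower bound, the 5 vertices {0, 1, 2, 3, 4} are pairwise adjacent, and any tree decomposition puts a clique entirely inside one bag — forcing width ≥ 4. Combining the bounds, tw(G) = 4.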